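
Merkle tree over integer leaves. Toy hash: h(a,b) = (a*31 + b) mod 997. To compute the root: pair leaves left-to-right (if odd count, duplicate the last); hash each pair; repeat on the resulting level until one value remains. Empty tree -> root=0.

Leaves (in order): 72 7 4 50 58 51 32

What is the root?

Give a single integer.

Answer: 82

Derivation:
L0: [72, 7, 4, 50, 58, 51, 32]
L1: h(72,7)=(72*31+7)%997=245 h(4,50)=(4*31+50)%997=174 h(58,51)=(58*31+51)%997=852 h(32,32)=(32*31+32)%997=27 -> [245, 174, 852, 27]
L2: h(245,174)=(245*31+174)%997=790 h(852,27)=(852*31+27)%997=517 -> [790, 517]
L3: h(790,517)=(790*31+517)%997=82 -> [82]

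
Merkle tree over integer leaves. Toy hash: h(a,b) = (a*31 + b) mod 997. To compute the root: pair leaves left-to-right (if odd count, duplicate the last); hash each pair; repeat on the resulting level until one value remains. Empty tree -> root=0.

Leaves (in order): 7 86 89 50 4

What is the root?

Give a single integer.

L0: [7, 86, 89, 50, 4]
L1: h(7,86)=(7*31+86)%997=303 h(89,50)=(89*31+50)%997=815 h(4,4)=(4*31+4)%997=128 -> [303, 815, 128]
L2: h(303,815)=(303*31+815)%997=238 h(128,128)=(128*31+128)%997=108 -> [238, 108]
L3: h(238,108)=(238*31+108)%997=507 -> [507]

Answer: 507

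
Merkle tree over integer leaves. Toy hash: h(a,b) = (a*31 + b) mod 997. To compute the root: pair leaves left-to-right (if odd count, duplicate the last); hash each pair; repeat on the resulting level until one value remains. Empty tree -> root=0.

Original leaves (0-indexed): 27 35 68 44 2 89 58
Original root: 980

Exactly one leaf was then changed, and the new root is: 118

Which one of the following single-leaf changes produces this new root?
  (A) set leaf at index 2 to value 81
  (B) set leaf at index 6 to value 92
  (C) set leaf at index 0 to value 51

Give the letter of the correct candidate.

Answer: C

Derivation:
Original leaves: [27, 35, 68, 44, 2, 89, 58]
Target new root: 118
Try each candidate change and compute the resulting root:
Candidate A: set leaf[2] = 81 -> leaves = [27, 35, 81, 44, 2, 89, 58]
  L0: [27, 35, 81, 44, 2, 89, 58]
  L1: h(27,35)=(27*31+35)%997=872 h(81,44)=(81*31+44)%997=561 h(2,89)=(2*31+89)%997=151 h(58,58)=(58*31+58)%997=859 -> [872, 561, 151, 859]
  L2: h(872,561)=(872*31+561)%997=674 h(151,859)=(151*31+859)%997=555 -> [674, 555]
  L3: h(674,555)=(674*31+555)%997=512 -> [512]
  root = 512 != target 118
Candidate B: set leaf[6] = 92 -> leaves = [27, 35, 68, 44, 2, 89, 92]
  L0: [27, 35, 68, 44, 2, 89, 92]
  L1: h(27,35)=(27*31+35)%997=872 h(68,44)=(68*31+44)%997=158 h(2,89)=(2*31+89)%997=151 h(92,92)=(92*31+92)%997=950 -> [872, 158, 151, 950]
  L2: h(872,158)=(872*31+158)%997=271 h(151,950)=(151*31+950)%997=646 -> [271, 646]
  L3: h(271,646)=(271*31+646)%997=74 -> [74]
  root = 74 != target 118
Candidate C: set leaf[0] = 51 -> leaves = [51, 35, 68, 44, 2, 89, 58]
  L0: [51, 35, 68, 44, 2, 89, 58]
  L1: h(51,35)=(51*31+35)%997=619 h(68,44)=(68*31+44)%997=158 h(2,89)=(2*31+89)%997=151 h(58,58)=(58*31+58)%997=859 -> [619, 158, 151, 859]
  L2: h(619,158)=(619*31+158)%997=404 h(151,859)=(151*31+859)%997=555 -> [404, 555]
  L3: h(404,555)=(404*31+555)%997=118 -> [118]
  root = 118 == target 118  ** MATCH **
Candidate C produces the target root.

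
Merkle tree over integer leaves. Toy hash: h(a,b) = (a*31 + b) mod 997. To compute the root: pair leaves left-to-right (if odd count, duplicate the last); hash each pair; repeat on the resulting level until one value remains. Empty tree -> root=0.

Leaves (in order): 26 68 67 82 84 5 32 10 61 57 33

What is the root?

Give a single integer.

Answer: 794

Derivation:
L0: [26, 68, 67, 82, 84, 5, 32, 10, 61, 57, 33]
L1: h(26,68)=(26*31+68)%997=874 h(67,82)=(67*31+82)%997=165 h(84,5)=(84*31+5)%997=615 h(32,10)=(32*31+10)%997=5 h(61,57)=(61*31+57)%997=951 h(33,33)=(33*31+33)%997=59 -> [874, 165, 615, 5, 951, 59]
L2: h(874,165)=(874*31+165)%997=340 h(615,5)=(615*31+5)%997=127 h(951,59)=(951*31+59)%997=627 -> [340, 127, 627]
L3: h(340,127)=(340*31+127)%997=697 h(627,627)=(627*31+627)%997=124 -> [697, 124]
L4: h(697,124)=(697*31+124)%997=794 -> [794]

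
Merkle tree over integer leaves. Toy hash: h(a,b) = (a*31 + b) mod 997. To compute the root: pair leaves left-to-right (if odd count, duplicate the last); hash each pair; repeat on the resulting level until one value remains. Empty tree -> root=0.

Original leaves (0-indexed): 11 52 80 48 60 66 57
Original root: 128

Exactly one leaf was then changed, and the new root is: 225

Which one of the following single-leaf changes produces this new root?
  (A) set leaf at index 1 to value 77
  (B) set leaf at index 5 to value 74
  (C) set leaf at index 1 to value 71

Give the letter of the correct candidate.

Answer: A

Derivation:
Original leaves: [11, 52, 80, 48, 60, 66, 57]
Target new root: 225
Try each candidate change and compute the resulting root:
Candidate A: set leaf[1] = 77 -> leaves = [11, 77, 80, 48, 60, 66, 57]
  L0: [11, 77, 80, 48, 60, 66, 57]
  L1: h(11,77)=(11*31+77)%997=418 h(80,48)=(80*31+48)%997=534 h(60,66)=(60*31+66)%997=929 h(57,57)=(57*31+57)%997=827 -> [418, 534, 929, 827]
  L2: h(418,534)=(418*31+534)%997=531 h(929,827)=(929*31+827)%997=713 -> [531, 713]
  L3: h(531,713)=(531*31+713)%997=225 -> [225]
  root = 225 == target 225  ** MATCH **
Candidate B: set leaf[5] = 74 -> leaves = [11, 52, 80, 48, 60, 74, 57]
  L0: [11, 52, 80, 48, 60, 74, 57]
  L1: h(11,52)=(11*31+52)%997=393 h(80,48)=(80*31+48)%997=534 h(60,74)=(60*31+74)%997=937 h(57,57)=(57*31+57)%997=827 -> [393, 534, 937, 827]
  L2: h(393,534)=(393*31+534)%997=753 h(937,827)=(937*31+827)%997=961 -> [753, 961]
  L3: h(753,961)=(753*31+961)%997=376 -> [376]
  root = 376 != target 225
Candidate C: set leaf[1] = 71 -> leaves = [11, 71, 80, 48, 60, 66, 57]
  L0: [11, 71, 80, 48, 60, 66, 57]
  L1: h(11,71)=(11*31+71)%997=412 h(80,48)=(80*31+48)%997=534 h(60,66)=(60*31+66)%997=929 h(57,57)=(57*31+57)%997=827 -> [412, 534, 929, 827]
  L2: h(412,534)=(412*31+534)%997=345 h(929,827)=(929*31+827)%997=713 -> [345, 713]
  L3: h(345,713)=(345*31+713)%997=441 -> [441]
  root = 441 != target 225
Candidate A produces the target root.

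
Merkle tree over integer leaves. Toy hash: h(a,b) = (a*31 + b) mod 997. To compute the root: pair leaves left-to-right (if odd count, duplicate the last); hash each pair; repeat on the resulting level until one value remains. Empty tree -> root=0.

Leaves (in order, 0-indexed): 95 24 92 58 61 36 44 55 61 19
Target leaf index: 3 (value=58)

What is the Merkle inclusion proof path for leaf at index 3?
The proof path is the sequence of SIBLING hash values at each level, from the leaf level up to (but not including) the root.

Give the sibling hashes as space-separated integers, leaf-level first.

L0 (leaves): [95, 24, 92, 58, 61, 36, 44, 55, 61, 19], target index=3
L1: h(95,24)=(95*31+24)%997=975 [pair 0] h(92,58)=(92*31+58)%997=916 [pair 1] h(61,36)=(61*31+36)%997=930 [pair 2] h(44,55)=(44*31+55)%997=422 [pair 3] h(61,19)=(61*31+19)%997=913 [pair 4] -> [975, 916, 930, 422, 913]
  Sibling for proof at L0: 92
L2: h(975,916)=(975*31+916)%997=234 [pair 0] h(930,422)=(930*31+422)%997=339 [pair 1] h(913,913)=(913*31+913)%997=303 [pair 2] -> [234, 339, 303]
  Sibling for proof at L1: 975
L3: h(234,339)=(234*31+339)%997=614 [pair 0] h(303,303)=(303*31+303)%997=723 [pair 1] -> [614, 723]
  Sibling for proof at L2: 339
L4: h(614,723)=(614*31+723)%997=814 [pair 0] -> [814]
  Sibling for proof at L3: 723
Root: 814
Proof path (sibling hashes from leaf to root): [92, 975, 339, 723]

Answer: 92 975 339 723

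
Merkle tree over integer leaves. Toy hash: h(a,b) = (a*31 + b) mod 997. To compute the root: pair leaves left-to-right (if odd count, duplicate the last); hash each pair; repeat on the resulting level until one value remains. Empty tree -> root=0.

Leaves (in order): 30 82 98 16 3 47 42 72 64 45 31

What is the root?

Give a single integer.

L0: [30, 82, 98, 16, 3, 47, 42, 72, 64, 45, 31]
L1: h(30,82)=(30*31+82)%997=15 h(98,16)=(98*31+16)%997=63 h(3,47)=(3*31+47)%997=140 h(42,72)=(42*31+72)%997=377 h(64,45)=(64*31+45)%997=35 h(31,31)=(31*31+31)%997=992 -> [15, 63, 140, 377, 35, 992]
L2: h(15,63)=(15*31+63)%997=528 h(140,377)=(140*31+377)%997=729 h(35,992)=(35*31+992)%997=83 -> [528, 729, 83]
L3: h(528,729)=(528*31+729)%997=148 h(83,83)=(83*31+83)%997=662 -> [148, 662]
L4: h(148,662)=(148*31+662)%997=265 -> [265]

Answer: 265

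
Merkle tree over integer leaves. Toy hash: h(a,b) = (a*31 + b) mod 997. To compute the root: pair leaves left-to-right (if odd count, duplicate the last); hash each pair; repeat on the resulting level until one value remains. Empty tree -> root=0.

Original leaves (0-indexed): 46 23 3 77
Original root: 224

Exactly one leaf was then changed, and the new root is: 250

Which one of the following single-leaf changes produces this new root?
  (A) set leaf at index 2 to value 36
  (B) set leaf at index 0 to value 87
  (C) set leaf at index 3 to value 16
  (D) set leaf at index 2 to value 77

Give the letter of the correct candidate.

Original leaves: [46, 23, 3, 77]
Target new root: 250
Try each candidate change and compute the resulting root:
Candidate A: set leaf[2] = 36 -> leaves = [46, 23, 36, 77]
  L0: [46, 23, 36, 77]
  L1: h(46,23)=(46*31+23)%997=452 h(36,77)=(36*31+77)%997=196 -> [452, 196]
  L2: h(452,196)=(452*31+196)%997=250 -> [250]
  root = 250 == target 250  ** MATCH **
Candidate B: set leaf[0] = 87 -> leaves = [87, 23, 3, 77]
  L0: [87, 23, 3, 77]
  L1: h(87,23)=(87*31+23)%997=726 h(3,77)=(3*31+77)%997=170 -> [726, 170]
  L2: h(726,170)=(726*31+170)%997=742 -> [742]
  root = 742 != target 250
Candidate C: set leaf[3] = 16 -> leaves = [46, 23, 3, 16]
  L0: [46, 23, 3, 16]
  L1: h(46,23)=(46*31+23)%997=452 h(3,16)=(3*31+16)%997=109 -> [452, 109]
  L2: h(452,109)=(452*31+109)%997=163 -> [163]
  root = 163 != target 250
Candidate D: set leaf[2] = 77 -> leaves = [46, 23, 77, 77]
  L0: [46, 23, 77, 77]
  L1: h(46,23)=(46*31+23)%997=452 h(77,77)=(77*31+77)%997=470 -> [452, 470]
  L2: h(452,470)=(452*31+470)%997=524 -> [524]
  root = 524 != target 250
Candidate A produces the target root.

Answer: A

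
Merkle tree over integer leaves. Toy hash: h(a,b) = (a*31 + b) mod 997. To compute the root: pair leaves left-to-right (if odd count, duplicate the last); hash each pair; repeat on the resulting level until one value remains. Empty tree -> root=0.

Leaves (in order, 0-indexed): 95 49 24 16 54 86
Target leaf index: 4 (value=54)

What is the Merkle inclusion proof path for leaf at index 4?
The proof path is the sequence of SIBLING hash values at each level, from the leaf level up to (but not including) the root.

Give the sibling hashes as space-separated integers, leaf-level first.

L0 (leaves): [95, 49, 24, 16, 54, 86], target index=4
L1: h(95,49)=(95*31+49)%997=3 [pair 0] h(24,16)=(24*31+16)%997=760 [pair 1] h(54,86)=(54*31+86)%997=763 [pair 2] -> [3, 760, 763]
  Sibling for proof at L0: 86
L2: h(3,760)=(3*31+760)%997=853 [pair 0] h(763,763)=(763*31+763)%997=488 [pair 1] -> [853, 488]
  Sibling for proof at L1: 763
L3: h(853,488)=(853*31+488)%997=12 [pair 0] -> [12]
  Sibling for proof at L2: 853
Root: 12
Proof path (sibling hashes from leaf to root): [86, 763, 853]

Answer: 86 763 853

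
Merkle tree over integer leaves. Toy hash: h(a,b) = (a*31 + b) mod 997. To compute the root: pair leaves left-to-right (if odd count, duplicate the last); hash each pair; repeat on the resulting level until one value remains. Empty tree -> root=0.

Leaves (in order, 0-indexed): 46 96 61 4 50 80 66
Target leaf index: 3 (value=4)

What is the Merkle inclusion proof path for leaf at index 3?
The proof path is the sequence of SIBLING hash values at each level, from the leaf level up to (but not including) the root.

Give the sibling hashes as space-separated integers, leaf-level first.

L0 (leaves): [46, 96, 61, 4, 50, 80, 66], target index=3
L1: h(46,96)=(46*31+96)%997=525 [pair 0] h(61,4)=(61*31+4)%997=898 [pair 1] h(50,80)=(50*31+80)%997=633 [pair 2] h(66,66)=(66*31+66)%997=118 [pair 3] -> [525, 898, 633, 118]
  Sibling for proof at L0: 61
L2: h(525,898)=(525*31+898)%997=224 [pair 0] h(633,118)=(633*31+118)%997=798 [pair 1] -> [224, 798]
  Sibling for proof at L1: 525
L3: h(224,798)=(224*31+798)%997=763 [pair 0] -> [763]
  Sibling for proof at L2: 798
Root: 763
Proof path (sibling hashes from leaf to root): [61, 525, 798]

Answer: 61 525 798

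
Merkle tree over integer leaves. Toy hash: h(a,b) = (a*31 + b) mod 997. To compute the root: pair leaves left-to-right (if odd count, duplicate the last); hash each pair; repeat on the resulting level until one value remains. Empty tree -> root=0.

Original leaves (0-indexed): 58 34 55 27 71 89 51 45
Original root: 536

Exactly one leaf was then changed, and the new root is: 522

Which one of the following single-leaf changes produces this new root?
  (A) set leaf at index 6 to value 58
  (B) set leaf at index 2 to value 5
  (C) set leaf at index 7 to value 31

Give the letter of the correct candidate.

Original leaves: [58, 34, 55, 27, 71, 89, 51, 45]
Target new root: 522
Try each candidate change and compute the resulting root:
Candidate A: set leaf[6] = 58 -> leaves = [58, 34, 55, 27, 71, 89, 58, 45]
  L0: [58, 34, 55, 27, 71, 89, 58, 45]
  L1: h(58,34)=(58*31+34)%997=835 h(55,27)=(55*31+27)%997=735 h(71,89)=(71*31+89)%997=296 h(58,45)=(58*31+45)%997=846 -> [835, 735, 296, 846]
  L2: h(835,735)=(835*31+735)%997=698 h(296,846)=(296*31+846)%997=52 -> [698, 52]
  L3: h(698,52)=(698*31+52)%997=753 -> [753]
  root = 753 != target 522
Candidate B: set leaf[2] = 5 -> leaves = [58, 34, 5, 27, 71, 89, 51, 45]
  L0: [58, 34, 5, 27, 71, 89, 51, 45]
  L1: h(58,34)=(58*31+34)%997=835 h(5,27)=(5*31+27)%997=182 h(71,89)=(71*31+89)%997=296 h(51,45)=(51*31+45)%997=629 -> [835, 182, 296, 629]
  L2: h(835,182)=(835*31+182)%997=145 h(296,629)=(296*31+629)%997=832 -> [145, 832]
  L3: h(145,832)=(145*31+832)%997=342 -> [342]
  root = 342 != target 522
Candidate C: set leaf[7] = 31 -> leaves = [58, 34, 55, 27, 71, 89, 51, 31]
  L0: [58, 34, 55, 27, 71, 89, 51, 31]
  L1: h(58,34)=(58*31+34)%997=835 h(55,27)=(55*31+27)%997=735 h(71,89)=(71*31+89)%997=296 h(51,31)=(51*31+31)%997=615 -> [835, 735, 296, 615]
  L2: h(835,735)=(835*31+735)%997=698 h(296,615)=(296*31+615)%997=818 -> [698, 818]
  L3: h(698,818)=(698*31+818)%997=522 -> [522]
  root = 522 == target 522  ** MATCH **
Candidate C produces the target root.

Answer: C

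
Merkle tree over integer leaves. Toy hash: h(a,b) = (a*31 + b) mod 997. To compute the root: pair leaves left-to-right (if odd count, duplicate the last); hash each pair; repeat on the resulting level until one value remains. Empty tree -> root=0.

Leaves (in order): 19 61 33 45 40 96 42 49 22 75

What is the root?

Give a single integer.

L0: [19, 61, 33, 45, 40, 96, 42, 49, 22, 75]
L1: h(19,61)=(19*31+61)%997=650 h(33,45)=(33*31+45)%997=71 h(40,96)=(40*31+96)%997=339 h(42,49)=(42*31+49)%997=354 h(22,75)=(22*31+75)%997=757 -> [650, 71, 339, 354, 757]
L2: h(650,71)=(650*31+71)%997=281 h(339,354)=(339*31+354)%997=893 h(757,757)=(757*31+757)%997=296 -> [281, 893, 296]
L3: h(281,893)=(281*31+893)%997=631 h(296,296)=(296*31+296)%997=499 -> [631, 499]
L4: h(631,499)=(631*31+499)%997=120 -> [120]

Answer: 120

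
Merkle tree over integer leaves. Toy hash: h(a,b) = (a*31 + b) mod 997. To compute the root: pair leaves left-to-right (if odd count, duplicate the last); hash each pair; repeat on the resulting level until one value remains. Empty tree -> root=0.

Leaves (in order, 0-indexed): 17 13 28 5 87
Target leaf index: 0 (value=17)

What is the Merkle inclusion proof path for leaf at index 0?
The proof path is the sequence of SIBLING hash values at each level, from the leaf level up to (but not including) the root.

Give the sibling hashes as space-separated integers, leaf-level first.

Answer: 13 873 355

Derivation:
L0 (leaves): [17, 13, 28, 5, 87], target index=0
L1: h(17,13)=(17*31+13)%997=540 [pair 0] h(28,5)=(28*31+5)%997=873 [pair 1] h(87,87)=(87*31+87)%997=790 [pair 2] -> [540, 873, 790]
  Sibling for proof at L0: 13
L2: h(540,873)=(540*31+873)%997=664 [pair 0] h(790,790)=(790*31+790)%997=355 [pair 1] -> [664, 355]
  Sibling for proof at L1: 873
L3: h(664,355)=(664*31+355)%997=2 [pair 0] -> [2]
  Sibling for proof at L2: 355
Root: 2
Proof path (sibling hashes from leaf to root): [13, 873, 355]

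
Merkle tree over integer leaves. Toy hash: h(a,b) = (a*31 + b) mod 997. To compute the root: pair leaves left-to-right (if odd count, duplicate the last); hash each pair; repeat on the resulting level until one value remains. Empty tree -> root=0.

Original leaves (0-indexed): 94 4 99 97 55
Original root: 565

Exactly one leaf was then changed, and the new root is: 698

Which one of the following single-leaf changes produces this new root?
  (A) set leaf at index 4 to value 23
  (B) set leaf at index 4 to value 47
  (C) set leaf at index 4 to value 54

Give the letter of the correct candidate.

Answer: A

Derivation:
Original leaves: [94, 4, 99, 97, 55]
Target new root: 698
Try each candidate change and compute the resulting root:
Candidate A: set leaf[4] = 23 -> leaves = [94, 4, 99, 97, 23]
  L0: [94, 4, 99, 97, 23]
  L1: h(94,4)=(94*31+4)%997=924 h(99,97)=(99*31+97)%997=175 h(23,23)=(23*31+23)%997=736 -> [924, 175, 736]
  L2: h(924,175)=(924*31+175)%997=903 h(736,736)=(736*31+736)%997=621 -> [903, 621]
  L3: h(903,621)=(903*31+621)%997=698 -> [698]
  root = 698 == target 698  ** MATCH **
Candidate B: set leaf[4] = 47 -> leaves = [94, 4, 99, 97, 47]
  L0: [94, 4, 99, 97, 47]
  L1: h(94,4)=(94*31+4)%997=924 h(99,97)=(99*31+97)%997=175 h(47,47)=(47*31+47)%997=507 -> [924, 175, 507]
  L2: h(924,175)=(924*31+175)%997=903 h(507,507)=(507*31+507)%997=272 -> [903, 272]
  L3: h(903,272)=(903*31+272)%997=349 -> [349]
  root = 349 != target 698
Candidate C: set leaf[4] = 54 -> leaves = [94, 4, 99, 97, 54]
  L0: [94, 4, 99, 97, 54]
  L1: h(94,4)=(94*31+4)%997=924 h(99,97)=(99*31+97)%997=175 h(54,54)=(54*31+54)%997=731 -> [924, 175, 731]
  L2: h(924,175)=(924*31+175)%997=903 h(731,731)=(731*31+731)%997=461 -> [903, 461]
  L3: h(903,461)=(903*31+461)%997=538 -> [538]
  root = 538 != target 698
Candidate A produces the target root.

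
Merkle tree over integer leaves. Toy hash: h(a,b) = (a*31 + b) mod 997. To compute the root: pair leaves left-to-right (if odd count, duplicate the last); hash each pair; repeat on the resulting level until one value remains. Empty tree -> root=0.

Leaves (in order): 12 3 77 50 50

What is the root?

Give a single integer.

L0: [12, 3, 77, 50, 50]
L1: h(12,3)=(12*31+3)%997=375 h(77,50)=(77*31+50)%997=443 h(50,50)=(50*31+50)%997=603 -> [375, 443, 603]
L2: h(375,443)=(375*31+443)%997=104 h(603,603)=(603*31+603)%997=353 -> [104, 353]
L3: h(104,353)=(104*31+353)%997=586 -> [586]

Answer: 586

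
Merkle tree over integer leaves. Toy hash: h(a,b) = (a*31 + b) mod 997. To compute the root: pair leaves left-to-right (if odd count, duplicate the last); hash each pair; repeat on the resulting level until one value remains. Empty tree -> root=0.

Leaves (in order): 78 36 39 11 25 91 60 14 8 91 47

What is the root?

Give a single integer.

Answer: 613

Derivation:
L0: [78, 36, 39, 11, 25, 91, 60, 14, 8, 91, 47]
L1: h(78,36)=(78*31+36)%997=460 h(39,11)=(39*31+11)%997=223 h(25,91)=(25*31+91)%997=866 h(60,14)=(60*31+14)%997=877 h(8,91)=(8*31+91)%997=339 h(47,47)=(47*31+47)%997=507 -> [460, 223, 866, 877, 339, 507]
L2: h(460,223)=(460*31+223)%997=525 h(866,877)=(866*31+877)%997=804 h(339,507)=(339*31+507)%997=49 -> [525, 804, 49]
L3: h(525,804)=(525*31+804)%997=130 h(49,49)=(49*31+49)%997=571 -> [130, 571]
L4: h(130,571)=(130*31+571)%997=613 -> [613]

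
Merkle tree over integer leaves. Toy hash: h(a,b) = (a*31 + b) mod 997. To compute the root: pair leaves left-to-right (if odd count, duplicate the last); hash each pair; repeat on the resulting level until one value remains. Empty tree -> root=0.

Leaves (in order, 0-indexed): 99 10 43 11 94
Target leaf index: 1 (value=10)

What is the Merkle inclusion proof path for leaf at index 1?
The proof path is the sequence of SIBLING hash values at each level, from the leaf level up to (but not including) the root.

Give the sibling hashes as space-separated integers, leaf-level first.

Answer: 99 347 544

Derivation:
L0 (leaves): [99, 10, 43, 11, 94], target index=1
L1: h(99,10)=(99*31+10)%997=88 [pair 0] h(43,11)=(43*31+11)%997=347 [pair 1] h(94,94)=(94*31+94)%997=17 [pair 2] -> [88, 347, 17]
  Sibling for proof at L0: 99
L2: h(88,347)=(88*31+347)%997=84 [pair 0] h(17,17)=(17*31+17)%997=544 [pair 1] -> [84, 544]
  Sibling for proof at L1: 347
L3: h(84,544)=(84*31+544)%997=157 [pair 0] -> [157]
  Sibling for proof at L2: 544
Root: 157
Proof path (sibling hashes from leaf to root): [99, 347, 544]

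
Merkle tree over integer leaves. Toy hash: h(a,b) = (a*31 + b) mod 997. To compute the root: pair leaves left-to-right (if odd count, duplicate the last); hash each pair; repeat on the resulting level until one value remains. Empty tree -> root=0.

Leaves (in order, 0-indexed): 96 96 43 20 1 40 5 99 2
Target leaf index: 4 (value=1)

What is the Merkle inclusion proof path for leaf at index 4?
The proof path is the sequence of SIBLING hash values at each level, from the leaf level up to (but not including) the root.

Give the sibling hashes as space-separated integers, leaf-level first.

Answer: 40 254 873 731

Derivation:
L0 (leaves): [96, 96, 43, 20, 1, 40, 5, 99, 2], target index=4
L1: h(96,96)=(96*31+96)%997=81 [pair 0] h(43,20)=(43*31+20)%997=356 [pair 1] h(1,40)=(1*31+40)%997=71 [pair 2] h(5,99)=(5*31+99)%997=254 [pair 3] h(2,2)=(2*31+2)%997=64 [pair 4] -> [81, 356, 71, 254, 64]
  Sibling for proof at L0: 40
L2: h(81,356)=(81*31+356)%997=873 [pair 0] h(71,254)=(71*31+254)%997=461 [pair 1] h(64,64)=(64*31+64)%997=54 [pair 2] -> [873, 461, 54]
  Sibling for proof at L1: 254
L3: h(873,461)=(873*31+461)%997=605 [pair 0] h(54,54)=(54*31+54)%997=731 [pair 1] -> [605, 731]
  Sibling for proof at L2: 873
L4: h(605,731)=(605*31+731)%997=543 [pair 0] -> [543]
  Sibling for proof at L3: 731
Root: 543
Proof path (sibling hashes from leaf to root): [40, 254, 873, 731]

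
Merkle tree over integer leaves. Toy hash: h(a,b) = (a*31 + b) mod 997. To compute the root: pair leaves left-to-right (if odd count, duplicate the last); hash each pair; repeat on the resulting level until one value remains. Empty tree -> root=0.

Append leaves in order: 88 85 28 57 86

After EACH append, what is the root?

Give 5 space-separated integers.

Answer: 88 819 363 392 516

Derivation:
After append 88 (leaves=[88]):
  L0: [88]
  root=88
After append 85 (leaves=[88, 85]):
  L0: [88, 85]
  L1: h(88,85)=(88*31+85)%997=819 -> [819]
  root=819
After append 28 (leaves=[88, 85, 28]):
  L0: [88, 85, 28]
  L1: h(88,85)=(88*31+85)%997=819 h(28,28)=(28*31+28)%997=896 -> [819, 896]
  L2: h(819,896)=(819*31+896)%997=363 -> [363]
  root=363
After append 57 (leaves=[88, 85, 28, 57]):
  L0: [88, 85, 28, 57]
  L1: h(88,85)=(88*31+85)%997=819 h(28,57)=(28*31+57)%997=925 -> [819, 925]
  L2: h(819,925)=(819*31+925)%997=392 -> [392]
  root=392
After append 86 (leaves=[88, 85, 28, 57, 86]):
  L0: [88, 85, 28, 57, 86]
  L1: h(88,85)=(88*31+85)%997=819 h(28,57)=(28*31+57)%997=925 h(86,86)=(86*31+86)%997=758 -> [819, 925, 758]
  L2: h(819,925)=(819*31+925)%997=392 h(758,758)=(758*31+758)%997=328 -> [392, 328]
  L3: h(392,328)=(392*31+328)%997=516 -> [516]
  root=516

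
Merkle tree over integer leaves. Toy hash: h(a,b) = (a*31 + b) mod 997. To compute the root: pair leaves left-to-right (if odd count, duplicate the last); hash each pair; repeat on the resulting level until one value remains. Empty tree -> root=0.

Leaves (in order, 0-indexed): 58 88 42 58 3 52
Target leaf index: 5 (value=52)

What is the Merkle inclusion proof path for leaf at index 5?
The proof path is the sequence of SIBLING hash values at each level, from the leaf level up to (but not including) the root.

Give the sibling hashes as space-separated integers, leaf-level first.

Answer: 3 145 6

Derivation:
L0 (leaves): [58, 88, 42, 58, 3, 52], target index=5
L1: h(58,88)=(58*31+88)%997=889 [pair 0] h(42,58)=(42*31+58)%997=363 [pair 1] h(3,52)=(3*31+52)%997=145 [pair 2] -> [889, 363, 145]
  Sibling for proof at L0: 3
L2: h(889,363)=(889*31+363)%997=6 [pair 0] h(145,145)=(145*31+145)%997=652 [pair 1] -> [6, 652]
  Sibling for proof at L1: 145
L3: h(6,652)=(6*31+652)%997=838 [pair 0] -> [838]
  Sibling for proof at L2: 6
Root: 838
Proof path (sibling hashes from leaf to root): [3, 145, 6]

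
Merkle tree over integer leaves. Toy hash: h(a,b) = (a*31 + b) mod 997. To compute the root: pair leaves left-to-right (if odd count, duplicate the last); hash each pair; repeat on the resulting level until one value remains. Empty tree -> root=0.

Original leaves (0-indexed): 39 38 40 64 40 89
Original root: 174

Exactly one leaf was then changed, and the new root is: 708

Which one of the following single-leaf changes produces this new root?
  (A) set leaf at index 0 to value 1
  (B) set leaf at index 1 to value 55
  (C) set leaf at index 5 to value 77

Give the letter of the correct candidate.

Original leaves: [39, 38, 40, 64, 40, 89]
Target new root: 708
Try each candidate change and compute the resulting root:
Candidate A: set leaf[0] = 1 -> leaves = [1, 38, 40, 64, 40, 89]
  L0: [1, 38, 40, 64, 40, 89]
  L1: h(1,38)=(1*31+38)%997=69 h(40,64)=(40*31+64)%997=307 h(40,89)=(40*31+89)%997=332 -> [69, 307, 332]
  L2: h(69,307)=(69*31+307)%997=452 h(332,332)=(332*31+332)%997=654 -> [452, 654]
  L3: h(452,654)=(452*31+654)%997=708 -> [708]
  root = 708 == target 708  ** MATCH **
Candidate B: set leaf[1] = 55 -> leaves = [39, 55, 40, 64, 40, 89]
  L0: [39, 55, 40, 64, 40, 89]
  L1: h(39,55)=(39*31+55)%997=267 h(40,64)=(40*31+64)%997=307 h(40,89)=(40*31+89)%997=332 -> [267, 307, 332]
  L2: h(267,307)=(267*31+307)%997=608 h(332,332)=(332*31+332)%997=654 -> [608, 654]
  L3: h(608,654)=(608*31+654)%997=559 -> [559]
  root = 559 != target 708
Candidate C: set leaf[5] = 77 -> leaves = [39, 38, 40, 64, 40, 77]
  L0: [39, 38, 40, 64, 40, 77]
  L1: h(39,38)=(39*31+38)%997=250 h(40,64)=(40*31+64)%997=307 h(40,77)=(40*31+77)%997=320 -> [250, 307, 320]
  L2: h(250,307)=(250*31+307)%997=81 h(320,320)=(320*31+320)%997=270 -> [81, 270]
  L3: h(81,270)=(81*31+270)%997=787 -> [787]
  root = 787 != target 708
Candidate A produces the target root.

Answer: A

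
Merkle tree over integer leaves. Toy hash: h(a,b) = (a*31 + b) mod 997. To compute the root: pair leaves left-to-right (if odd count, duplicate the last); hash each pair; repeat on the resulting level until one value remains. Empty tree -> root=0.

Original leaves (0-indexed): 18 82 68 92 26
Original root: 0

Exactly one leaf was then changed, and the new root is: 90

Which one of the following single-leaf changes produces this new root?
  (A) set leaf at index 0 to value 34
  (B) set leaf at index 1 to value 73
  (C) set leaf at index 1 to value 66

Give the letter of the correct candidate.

Answer: A

Derivation:
Original leaves: [18, 82, 68, 92, 26]
Target new root: 90
Try each candidate change and compute the resulting root:
Candidate A: set leaf[0] = 34 -> leaves = [34, 82, 68, 92, 26]
  L0: [34, 82, 68, 92, 26]
  L1: h(34,82)=(34*31+82)%997=139 h(68,92)=(68*31+92)%997=206 h(26,26)=(26*31+26)%997=832 -> [139, 206, 832]
  L2: h(139,206)=(139*31+206)%997=527 h(832,832)=(832*31+832)%997=702 -> [527, 702]
  L3: h(527,702)=(527*31+702)%997=90 -> [90]
  root = 90 == target 90  ** MATCH **
Candidate B: set leaf[1] = 73 -> leaves = [18, 73, 68, 92, 26]
  L0: [18, 73, 68, 92, 26]
  L1: h(18,73)=(18*31+73)%997=631 h(68,92)=(68*31+92)%997=206 h(26,26)=(26*31+26)%997=832 -> [631, 206, 832]
  L2: h(631,206)=(631*31+206)%997=824 h(832,832)=(832*31+832)%997=702 -> [824, 702]
  L3: h(824,702)=(824*31+702)%997=324 -> [324]
  root = 324 != target 90
Candidate C: set leaf[1] = 66 -> leaves = [18, 66, 68, 92, 26]
  L0: [18, 66, 68, 92, 26]
  L1: h(18,66)=(18*31+66)%997=624 h(68,92)=(68*31+92)%997=206 h(26,26)=(26*31+26)%997=832 -> [624, 206, 832]
  L2: h(624,206)=(624*31+206)%997=607 h(832,832)=(832*31+832)%997=702 -> [607, 702]
  L3: h(607,702)=(607*31+702)%997=576 -> [576]
  root = 576 != target 90
Candidate A produces the target root.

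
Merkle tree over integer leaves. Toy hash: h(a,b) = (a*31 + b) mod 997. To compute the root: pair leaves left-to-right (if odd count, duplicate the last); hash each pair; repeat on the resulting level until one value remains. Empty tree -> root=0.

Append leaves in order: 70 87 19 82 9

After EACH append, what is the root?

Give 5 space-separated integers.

Answer: 70 263 785 848 609

Derivation:
After append 70 (leaves=[70]):
  L0: [70]
  root=70
After append 87 (leaves=[70, 87]):
  L0: [70, 87]
  L1: h(70,87)=(70*31+87)%997=263 -> [263]
  root=263
After append 19 (leaves=[70, 87, 19]):
  L0: [70, 87, 19]
  L1: h(70,87)=(70*31+87)%997=263 h(19,19)=(19*31+19)%997=608 -> [263, 608]
  L2: h(263,608)=(263*31+608)%997=785 -> [785]
  root=785
After append 82 (leaves=[70, 87, 19, 82]):
  L0: [70, 87, 19, 82]
  L1: h(70,87)=(70*31+87)%997=263 h(19,82)=(19*31+82)%997=671 -> [263, 671]
  L2: h(263,671)=(263*31+671)%997=848 -> [848]
  root=848
After append 9 (leaves=[70, 87, 19, 82, 9]):
  L0: [70, 87, 19, 82, 9]
  L1: h(70,87)=(70*31+87)%997=263 h(19,82)=(19*31+82)%997=671 h(9,9)=(9*31+9)%997=288 -> [263, 671, 288]
  L2: h(263,671)=(263*31+671)%997=848 h(288,288)=(288*31+288)%997=243 -> [848, 243]
  L3: h(848,243)=(848*31+243)%997=609 -> [609]
  root=609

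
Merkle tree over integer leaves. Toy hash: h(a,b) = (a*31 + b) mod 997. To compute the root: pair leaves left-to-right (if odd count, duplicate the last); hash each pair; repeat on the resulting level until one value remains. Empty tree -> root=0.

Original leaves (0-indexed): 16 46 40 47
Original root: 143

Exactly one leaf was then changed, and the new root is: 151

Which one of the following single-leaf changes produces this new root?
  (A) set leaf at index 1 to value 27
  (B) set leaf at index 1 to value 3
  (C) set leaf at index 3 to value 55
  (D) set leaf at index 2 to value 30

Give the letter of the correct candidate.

Original leaves: [16, 46, 40, 47]
Target new root: 151
Try each candidate change and compute the resulting root:
Candidate A: set leaf[1] = 27 -> leaves = [16, 27, 40, 47]
  L0: [16, 27, 40, 47]
  L1: h(16,27)=(16*31+27)%997=523 h(40,47)=(40*31+47)%997=290 -> [523, 290]
  L2: h(523,290)=(523*31+290)%997=551 -> [551]
  root = 551 != target 151
Candidate B: set leaf[1] = 3 -> leaves = [16, 3, 40, 47]
  L0: [16, 3, 40, 47]
  L1: h(16,3)=(16*31+3)%997=499 h(40,47)=(40*31+47)%997=290 -> [499, 290]
  L2: h(499,290)=(499*31+290)%997=804 -> [804]
  root = 804 != target 151
Candidate C: set leaf[3] = 55 -> leaves = [16, 46, 40, 55]
  L0: [16, 46, 40, 55]
  L1: h(16,46)=(16*31+46)%997=542 h(40,55)=(40*31+55)%997=298 -> [542, 298]
  L2: h(542,298)=(542*31+298)%997=151 -> [151]
  root = 151 == target 151  ** MATCH **
Candidate D: set leaf[2] = 30 -> leaves = [16, 46, 30, 47]
  L0: [16, 46, 30, 47]
  L1: h(16,46)=(16*31+46)%997=542 h(30,47)=(30*31+47)%997=977 -> [542, 977]
  L2: h(542,977)=(542*31+977)%997=830 -> [830]
  root = 830 != target 151
Candidate C produces the target root.

Answer: C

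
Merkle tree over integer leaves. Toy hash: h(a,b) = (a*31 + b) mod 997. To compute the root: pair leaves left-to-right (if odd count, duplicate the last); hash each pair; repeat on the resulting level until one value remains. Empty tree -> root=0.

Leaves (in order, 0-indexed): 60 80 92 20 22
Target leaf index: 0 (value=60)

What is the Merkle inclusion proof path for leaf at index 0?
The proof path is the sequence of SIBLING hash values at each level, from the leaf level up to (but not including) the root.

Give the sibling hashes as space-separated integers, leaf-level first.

Answer: 80 878 594

Derivation:
L0 (leaves): [60, 80, 92, 20, 22], target index=0
L1: h(60,80)=(60*31+80)%997=943 [pair 0] h(92,20)=(92*31+20)%997=878 [pair 1] h(22,22)=(22*31+22)%997=704 [pair 2] -> [943, 878, 704]
  Sibling for proof at L0: 80
L2: h(943,878)=(943*31+878)%997=201 [pair 0] h(704,704)=(704*31+704)%997=594 [pair 1] -> [201, 594]
  Sibling for proof at L1: 878
L3: h(201,594)=(201*31+594)%997=843 [pair 0] -> [843]
  Sibling for proof at L2: 594
Root: 843
Proof path (sibling hashes from leaf to root): [80, 878, 594]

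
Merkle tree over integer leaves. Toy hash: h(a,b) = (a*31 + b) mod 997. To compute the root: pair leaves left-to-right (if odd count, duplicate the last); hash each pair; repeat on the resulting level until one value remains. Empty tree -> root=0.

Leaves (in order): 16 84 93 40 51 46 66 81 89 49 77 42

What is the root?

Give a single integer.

Answer: 493

Derivation:
L0: [16, 84, 93, 40, 51, 46, 66, 81, 89, 49, 77, 42]
L1: h(16,84)=(16*31+84)%997=580 h(93,40)=(93*31+40)%997=929 h(51,46)=(51*31+46)%997=630 h(66,81)=(66*31+81)%997=133 h(89,49)=(89*31+49)%997=814 h(77,42)=(77*31+42)%997=435 -> [580, 929, 630, 133, 814, 435]
L2: h(580,929)=(580*31+929)%997=963 h(630,133)=(630*31+133)%997=720 h(814,435)=(814*31+435)%997=744 -> [963, 720, 744]
L3: h(963,720)=(963*31+720)%997=663 h(744,744)=(744*31+744)%997=877 -> [663, 877]
L4: h(663,877)=(663*31+877)%997=493 -> [493]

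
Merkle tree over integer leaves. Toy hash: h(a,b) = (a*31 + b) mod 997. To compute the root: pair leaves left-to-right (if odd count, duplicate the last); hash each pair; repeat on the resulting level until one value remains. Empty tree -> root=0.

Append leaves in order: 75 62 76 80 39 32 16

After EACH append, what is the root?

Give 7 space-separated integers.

After append 75 (leaves=[75]):
  L0: [75]
  root=75
After append 62 (leaves=[75, 62]):
  L0: [75, 62]
  L1: h(75,62)=(75*31+62)%997=393 -> [393]
  root=393
After append 76 (leaves=[75, 62, 76]):
  L0: [75, 62, 76]
  L1: h(75,62)=(75*31+62)%997=393 h(76,76)=(76*31+76)%997=438 -> [393, 438]
  L2: h(393,438)=(393*31+438)%997=657 -> [657]
  root=657
After append 80 (leaves=[75, 62, 76, 80]):
  L0: [75, 62, 76, 80]
  L1: h(75,62)=(75*31+62)%997=393 h(76,80)=(76*31+80)%997=442 -> [393, 442]
  L2: h(393,442)=(393*31+442)%997=661 -> [661]
  root=661
After append 39 (leaves=[75, 62, 76, 80, 39]):
  L0: [75, 62, 76, 80, 39]
  L1: h(75,62)=(75*31+62)%997=393 h(76,80)=(76*31+80)%997=442 h(39,39)=(39*31+39)%997=251 -> [393, 442, 251]
  L2: h(393,442)=(393*31+442)%997=661 h(251,251)=(251*31+251)%997=56 -> [661, 56]
  L3: h(661,56)=(661*31+56)%997=607 -> [607]
  root=607
After append 32 (leaves=[75, 62, 76, 80, 39, 32]):
  L0: [75, 62, 76, 80, 39, 32]
  L1: h(75,62)=(75*31+62)%997=393 h(76,80)=(76*31+80)%997=442 h(39,32)=(39*31+32)%997=244 -> [393, 442, 244]
  L2: h(393,442)=(393*31+442)%997=661 h(244,244)=(244*31+244)%997=829 -> [661, 829]
  L3: h(661,829)=(661*31+829)%997=383 -> [383]
  root=383
After append 16 (leaves=[75, 62, 76, 80, 39, 32, 16]):
  L0: [75, 62, 76, 80, 39, 32, 16]
  L1: h(75,62)=(75*31+62)%997=393 h(76,80)=(76*31+80)%997=442 h(39,32)=(39*31+32)%997=244 h(16,16)=(16*31+16)%997=512 -> [393, 442, 244, 512]
  L2: h(393,442)=(393*31+442)%997=661 h(244,512)=(244*31+512)%997=100 -> [661, 100]
  L3: h(661,100)=(661*31+100)%997=651 -> [651]
  root=651

Answer: 75 393 657 661 607 383 651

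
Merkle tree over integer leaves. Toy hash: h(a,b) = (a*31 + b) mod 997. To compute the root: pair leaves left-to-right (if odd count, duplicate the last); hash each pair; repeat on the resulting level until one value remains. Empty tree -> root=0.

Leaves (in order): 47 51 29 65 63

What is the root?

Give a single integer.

L0: [47, 51, 29, 65, 63]
L1: h(47,51)=(47*31+51)%997=511 h(29,65)=(29*31+65)%997=964 h(63,63)=(63*31+63)%997=22 -> [511, 964, 22]
L2: h(511,964)=(511*31+964)%997=853 h(22,22)=(22*31+22)%997=704 -> [853, 704]
L3: h(853,704)=(853*31+704)%997=228 -> [228]

Answer: 228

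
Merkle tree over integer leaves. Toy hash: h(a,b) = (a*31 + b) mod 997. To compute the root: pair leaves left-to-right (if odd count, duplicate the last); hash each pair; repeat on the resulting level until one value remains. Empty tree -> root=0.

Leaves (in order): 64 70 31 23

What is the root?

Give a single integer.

L0: [64, 70, 31, 23]
L1: h(64,70)=(64*31+70)%997=60 h(31,23)=(31*31+23)%997=984 -> [60, 984]
L2: h(60,984)=(60*31+984)%997=850 -> [850]

Answer: 850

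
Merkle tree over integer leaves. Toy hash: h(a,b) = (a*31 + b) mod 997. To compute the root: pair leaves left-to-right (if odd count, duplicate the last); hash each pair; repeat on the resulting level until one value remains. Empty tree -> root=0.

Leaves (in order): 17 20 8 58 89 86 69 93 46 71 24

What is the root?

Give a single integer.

L0: [17, 20, 8, 58, 89, 86, 69, 93, 46, 71, 24]
L1: h(17,20)=(17*31+20)%997=547 h(8,58)=(8*31+58)%997=306 h(89,86)=(89*31+86)%997=851 h(69,93)=(69*31+93)%997=238 h(46,71)=(46*31+71)%997=500 h(24,24)=(24*31+24)%997=768 -> [547, 306, 851, 238, 500, 768]
L2: h(547,306)=(547*31+306)%997=314 h(851,238)=(851*31+238)%997=697 h(500,768)=(500*31+768)%997=316 -> [314, 697, 316]
L3: h(314,697)=(314*31+697)%997=461 h(316,316)=(316*31+316)%997=142 -> [461, 142]
L4: h(461,142)=(461*31+142)%997=475 -> [475]

Answer: 475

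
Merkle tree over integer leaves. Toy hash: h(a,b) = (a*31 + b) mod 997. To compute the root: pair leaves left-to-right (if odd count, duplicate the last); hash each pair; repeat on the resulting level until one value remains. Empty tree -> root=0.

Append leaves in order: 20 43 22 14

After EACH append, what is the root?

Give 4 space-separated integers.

After append 20 (leaves=[20]):
  L0: [20]
  root=20
After append 43 (leaves=[20, 43]):
  L0: [20, 43]
  L1: h(20,43)=(20*31+43)%997=663 -> [663]
  root=663
After append 22 (leaves=[20, 43, 22]):
  L0: [20, 43, 22]
  L1: h(20,43)=(20*31+43)%997=663 h(22,22)=(22*31+22)%997=704 -> [663, 704]
  L2: h(663,704)=(663*31+704)%997=320 -> [320]
  root=320
After append 14 (leaves=[20, 43, 22, 14]):
  L0: [20, 43, 22, 14]
  L1: h(20,43)=(20*31+43)%997=663 h(22,14)=(22*31+14)%997=696 -> [663, 696]
  L2: h(663,696)=(663*31+696)%997=312 -> [312]
  root=312

Answer: 20 663 320 312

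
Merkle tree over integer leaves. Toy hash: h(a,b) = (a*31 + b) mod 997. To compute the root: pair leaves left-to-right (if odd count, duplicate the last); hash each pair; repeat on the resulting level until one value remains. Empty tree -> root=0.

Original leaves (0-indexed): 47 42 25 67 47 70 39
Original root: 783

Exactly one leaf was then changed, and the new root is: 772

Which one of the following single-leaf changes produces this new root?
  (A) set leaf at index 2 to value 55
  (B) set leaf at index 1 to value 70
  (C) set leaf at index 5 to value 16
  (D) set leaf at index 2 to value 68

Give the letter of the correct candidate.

Original leaves: [47, 42, 25, 67, 47, 70, 39]
Target new root: 772
Try each candidate change and compute the resulting root:
Candidate A: set leaf[2] = 55 -> leaves = [47, 42, 55, 67, 47, 70, 39]
  L0: [47, 42, 55, 67, 47, 70, 39]
  L1: h(47,42)=(47*31+42)%997=502 h(55,67)=(55*31+67)%997=775 h(47,70)=(47*31+70)%997=530 h(39,39)=(39*31+39)%997=251 -> [502, 775, 530, 251]
  L2: h(502,775)=(502*31+775)%997=385 h(530,251)=(530*31+251)%997=729 -> [385, 729]
  L3: h(385,729)=(385*31+729)%997=700 -> [700]
  root = 700 != target 772
Candidate B: set leaf[1] = 70 -> leaves = [47, 70, 25, 67, 47, 70, 39]
  L0: [47, 70, 25, 67, 47, 70, 39]
  L1: h(47,70)=(47*31+70)%997=530 h(25,67)=(25*31+67)%997=842 h(47,70)=(47*31+70)%997=530 h(39,39)=(39*31+39)%997=251 -> [530, 842, 530, 251]
  L2: h(530,842)=(530*31+842)%997=323 h(530,251)=(530*31+251)%997=729 -> [323, 729]
  L3: h(323,729)=(323*31+729)%997=772 -> [772]
  root = 772 == target 772  ** MATCH **
Candidate C: set leaf[5] = 16 -> leaves = [47, 42, 25, 67, 47, 16, 39]
  L0: [47, 42, 25, 67, 47, 16, 39]
  L1: h(47,42)=(47*31+42)%997=502 h(25,67)=(25*31+67)%997=842 h(47,16)=(47*31+16)%997=476 h(39,39)=(39*31+39)%997=251 -> [502, 842, 476, 251]
  L2: h(502,842)=(502*31+842)%997=452 h(476,251)=(476*31+251)%997=52 -> [452, 52]
  L3: h(452,52)=(452*31+52)%997=106 -> [106]
  root = 106 != target 772
Candidate D: set leaf[2] = 68 -> leaves = [47, 42, 68, 67, 47, 70, 39]
  L0: [47, 42, 68, 67, 47, 70, 39]
  L1: h(47,42)=(47*31+42)%997=502 h(68,67)=(68*31+67)%997=181 h(47,70)=(47*31+70)%997=530 h(39,39)=(39*31+39)%997=251 -> [502, 181, 530, 251]
  L2: h(502,181)=(502*31+181)%997=788 h(530,251)=(530*31+251)%997=729 -> [788, 729]
  L3: h(788,729)=(788*31+729)%997=232 -> [232]
  root = 232 != target 772
Candidate B produces the target root.

Answer: B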